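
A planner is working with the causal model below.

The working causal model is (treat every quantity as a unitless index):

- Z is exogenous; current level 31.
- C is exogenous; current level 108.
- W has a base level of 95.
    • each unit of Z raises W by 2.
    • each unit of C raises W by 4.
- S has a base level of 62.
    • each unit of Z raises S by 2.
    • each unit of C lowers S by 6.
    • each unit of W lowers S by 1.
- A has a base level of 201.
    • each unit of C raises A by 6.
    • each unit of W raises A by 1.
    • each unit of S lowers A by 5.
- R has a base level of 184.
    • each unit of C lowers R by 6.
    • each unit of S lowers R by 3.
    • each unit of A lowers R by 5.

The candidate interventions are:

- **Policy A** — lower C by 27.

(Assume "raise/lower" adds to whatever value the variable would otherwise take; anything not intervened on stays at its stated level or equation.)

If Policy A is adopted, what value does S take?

Policy A (C − 27):
  Z = 31
  C = 108 − 27 = 81
  W = 95 + 2·31 + 4·81 = 481
  S = 62 + 2·31 − 6·81 − 481 = -843

-843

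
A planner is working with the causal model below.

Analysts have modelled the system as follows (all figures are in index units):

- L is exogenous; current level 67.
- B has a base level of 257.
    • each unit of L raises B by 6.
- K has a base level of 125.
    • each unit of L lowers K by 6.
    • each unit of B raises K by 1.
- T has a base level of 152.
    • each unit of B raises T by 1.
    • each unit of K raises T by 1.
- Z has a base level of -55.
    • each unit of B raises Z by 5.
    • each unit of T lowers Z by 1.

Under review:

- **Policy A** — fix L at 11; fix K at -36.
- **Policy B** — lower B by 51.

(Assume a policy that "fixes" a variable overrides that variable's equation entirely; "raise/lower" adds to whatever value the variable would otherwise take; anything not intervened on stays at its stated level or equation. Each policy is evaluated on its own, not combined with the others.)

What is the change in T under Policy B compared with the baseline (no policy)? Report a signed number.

Baseline:
  L = 67
  B = 257 + 6·67 = 659
  K = 125 − 6·67 + 659 = 382
  T = 152 + 659 + 382 = 1193
Policy B (B − 51):
  L = 67
  B = 257 + 6·67 (−51 from intervention) = 608
  K = 125 − 6·67 + 608 = 331
  T = 152 + 608 + 331 = 1091
Change in T: 1091 − 1193 = -102

-102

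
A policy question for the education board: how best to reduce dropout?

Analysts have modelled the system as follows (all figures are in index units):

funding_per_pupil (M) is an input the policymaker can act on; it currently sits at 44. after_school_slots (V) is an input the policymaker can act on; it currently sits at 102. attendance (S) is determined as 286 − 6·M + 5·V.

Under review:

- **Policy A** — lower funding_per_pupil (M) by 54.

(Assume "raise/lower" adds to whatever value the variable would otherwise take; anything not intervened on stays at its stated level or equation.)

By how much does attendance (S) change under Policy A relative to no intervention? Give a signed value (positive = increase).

324

Baseline:
  M = 44
  V = 102
  S = 286 − 6·44 + 5·102 = 532
Policy A (M − 54):
  M = 44 − 54 = -10
  V = 102
  S = 286 − 6·(-10) + 5·102 = 856
Change in S: 856 − 532 = 324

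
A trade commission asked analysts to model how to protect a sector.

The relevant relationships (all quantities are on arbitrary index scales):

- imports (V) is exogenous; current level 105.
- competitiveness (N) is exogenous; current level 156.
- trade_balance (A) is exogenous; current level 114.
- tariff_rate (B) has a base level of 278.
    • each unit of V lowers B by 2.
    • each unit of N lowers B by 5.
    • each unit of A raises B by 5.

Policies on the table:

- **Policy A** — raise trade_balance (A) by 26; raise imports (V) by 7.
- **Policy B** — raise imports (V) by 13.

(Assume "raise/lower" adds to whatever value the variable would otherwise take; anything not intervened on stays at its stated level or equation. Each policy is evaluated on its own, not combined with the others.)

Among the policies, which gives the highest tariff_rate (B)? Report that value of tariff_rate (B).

-26

Policy A (A + 26, V + 7):
  V = 105 + 7 = 112
  N = 156
  A = 114 + 26 = 140
  B = 278 − 2·112 − 5·156 + 5·140 = -26
Policy B (V + 13):
  V = 105 + 13 = 118
  N = 156
  A = 114
  B = 278 − 2·118 − 5·156 + 5·114 = -168
Comparing — Policy A: B=-26, Policy B: B=-168. Highest is -26 (Policy A).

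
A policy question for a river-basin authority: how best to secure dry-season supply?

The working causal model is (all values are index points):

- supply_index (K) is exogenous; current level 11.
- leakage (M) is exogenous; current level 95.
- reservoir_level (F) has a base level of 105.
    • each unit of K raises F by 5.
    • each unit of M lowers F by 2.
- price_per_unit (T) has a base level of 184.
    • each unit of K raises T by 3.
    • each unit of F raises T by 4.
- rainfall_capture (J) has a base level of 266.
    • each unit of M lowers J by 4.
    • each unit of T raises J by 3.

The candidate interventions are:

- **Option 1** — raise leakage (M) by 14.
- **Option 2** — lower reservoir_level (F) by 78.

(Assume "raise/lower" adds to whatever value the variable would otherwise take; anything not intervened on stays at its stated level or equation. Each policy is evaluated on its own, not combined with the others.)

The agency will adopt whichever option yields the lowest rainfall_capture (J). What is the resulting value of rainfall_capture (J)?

-759

Option 1 (M + 14):
  K = 11
  M = 95 + 14 = 109
  F = 105 + 5·11 − 2·109 = -58
  T = 184 + 3·11 + 4·(-58) = -15
  J = 266 − 4·109 + 3·(-15) = -215
Option 2 (F − 78):
  K = 11
  M = 95
  F = 105 + 5·11 − 2·95 (−78 from intervention) = -108
  T = 184 + 3·11 + 4·(-108) = -215
  J = 266 − 4·95 + 3·(-215) = -759
Comparing — Option 1: J=-215, Option 2: J=-759. Lowest is -759 (Option 2).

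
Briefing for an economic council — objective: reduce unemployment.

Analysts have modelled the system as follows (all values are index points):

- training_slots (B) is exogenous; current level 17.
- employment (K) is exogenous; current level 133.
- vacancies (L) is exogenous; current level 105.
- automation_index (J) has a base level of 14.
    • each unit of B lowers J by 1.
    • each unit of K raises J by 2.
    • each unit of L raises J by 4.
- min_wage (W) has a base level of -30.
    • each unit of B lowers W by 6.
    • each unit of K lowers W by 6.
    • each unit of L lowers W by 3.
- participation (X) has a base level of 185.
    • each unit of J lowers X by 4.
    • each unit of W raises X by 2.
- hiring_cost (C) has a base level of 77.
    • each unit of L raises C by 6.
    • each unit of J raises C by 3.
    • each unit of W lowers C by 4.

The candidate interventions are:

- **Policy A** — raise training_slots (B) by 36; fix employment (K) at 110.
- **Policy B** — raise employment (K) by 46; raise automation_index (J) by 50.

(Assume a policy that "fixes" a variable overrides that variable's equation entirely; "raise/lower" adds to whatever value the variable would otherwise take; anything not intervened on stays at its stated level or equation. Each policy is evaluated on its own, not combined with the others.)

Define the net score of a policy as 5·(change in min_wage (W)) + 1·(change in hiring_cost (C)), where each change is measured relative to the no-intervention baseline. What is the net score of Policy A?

Baseline:
  B = 17
  K = 133
  L = 105
  J = 14 − 17 + 2·133 + 4·105 = 683
  W = -30 − 6·17 − 6·133 − 3·105 = -1245
  C = 77 + 6·105 + 3·683 − 4·(-1245) = 7736
Policy A (B + 36, K := 110):
  B = 17 + 36 = 53
  K = 110
  L = 105
  J = 14 − 53 + 2·110 + 4·105 = 601
  W = -30 − 6·53 − 6·110 − 3·105 = -1323
  C = 77 + 6·105 + 3·601 − 4·(-1323) = 7802
ΔW = -1323 − (-1245) = -78; ΔC = 7802 − 7736 = 66
Score = 5·(-78) + 1·66 = -324

-324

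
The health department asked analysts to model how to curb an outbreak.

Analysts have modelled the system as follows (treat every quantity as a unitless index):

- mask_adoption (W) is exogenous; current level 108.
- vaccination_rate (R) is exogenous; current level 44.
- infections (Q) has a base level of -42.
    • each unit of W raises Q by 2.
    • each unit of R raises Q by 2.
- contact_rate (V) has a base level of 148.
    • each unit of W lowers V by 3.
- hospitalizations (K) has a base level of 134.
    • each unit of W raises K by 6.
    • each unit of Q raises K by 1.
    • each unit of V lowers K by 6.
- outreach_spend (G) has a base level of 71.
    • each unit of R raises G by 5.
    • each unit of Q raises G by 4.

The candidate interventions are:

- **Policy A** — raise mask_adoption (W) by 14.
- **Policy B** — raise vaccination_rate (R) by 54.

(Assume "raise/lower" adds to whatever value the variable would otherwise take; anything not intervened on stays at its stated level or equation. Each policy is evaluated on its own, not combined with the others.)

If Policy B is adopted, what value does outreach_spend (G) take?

2041

Policy B (R + 54):
  W = 108
  R = 44 + 54 = 98
  Q = -42 + 2·108 + 2·98 = 370
  G = 71 + 5·98 + 4·370 = 2041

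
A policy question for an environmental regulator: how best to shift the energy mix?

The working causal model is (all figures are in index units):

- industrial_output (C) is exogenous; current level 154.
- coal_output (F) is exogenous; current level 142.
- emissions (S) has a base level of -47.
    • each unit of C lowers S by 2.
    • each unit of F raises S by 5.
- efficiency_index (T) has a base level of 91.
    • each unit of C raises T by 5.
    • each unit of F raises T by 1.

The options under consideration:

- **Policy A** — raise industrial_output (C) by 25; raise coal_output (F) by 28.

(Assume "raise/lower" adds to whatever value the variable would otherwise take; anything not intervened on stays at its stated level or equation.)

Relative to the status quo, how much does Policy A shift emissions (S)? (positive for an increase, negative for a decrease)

90

Baseline:
  C = 154
  F = 142
  S = -47 − 2·154 + 5·142 = 355
Policy A (C + 25, F + 28):
  C = 154 + 25 = 179
  F = 142 + 28 = 170
  S = -47 − 2·179 + 5·170 = 445
Change in S: 445 − 355 = 90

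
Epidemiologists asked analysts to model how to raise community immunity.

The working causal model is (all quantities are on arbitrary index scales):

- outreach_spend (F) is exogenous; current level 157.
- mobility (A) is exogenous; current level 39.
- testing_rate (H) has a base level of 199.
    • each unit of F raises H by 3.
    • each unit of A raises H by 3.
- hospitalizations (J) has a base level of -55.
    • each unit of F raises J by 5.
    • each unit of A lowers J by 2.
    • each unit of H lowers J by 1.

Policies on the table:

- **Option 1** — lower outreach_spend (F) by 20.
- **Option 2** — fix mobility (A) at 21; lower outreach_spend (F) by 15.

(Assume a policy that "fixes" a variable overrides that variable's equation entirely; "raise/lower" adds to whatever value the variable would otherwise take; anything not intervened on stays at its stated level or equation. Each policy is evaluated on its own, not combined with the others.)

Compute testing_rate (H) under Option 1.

727

Option 1 (F − 20):
  F = 157 − 20 = 137
  A = 39
  H = 199 + 3·137 + 3·39 = 727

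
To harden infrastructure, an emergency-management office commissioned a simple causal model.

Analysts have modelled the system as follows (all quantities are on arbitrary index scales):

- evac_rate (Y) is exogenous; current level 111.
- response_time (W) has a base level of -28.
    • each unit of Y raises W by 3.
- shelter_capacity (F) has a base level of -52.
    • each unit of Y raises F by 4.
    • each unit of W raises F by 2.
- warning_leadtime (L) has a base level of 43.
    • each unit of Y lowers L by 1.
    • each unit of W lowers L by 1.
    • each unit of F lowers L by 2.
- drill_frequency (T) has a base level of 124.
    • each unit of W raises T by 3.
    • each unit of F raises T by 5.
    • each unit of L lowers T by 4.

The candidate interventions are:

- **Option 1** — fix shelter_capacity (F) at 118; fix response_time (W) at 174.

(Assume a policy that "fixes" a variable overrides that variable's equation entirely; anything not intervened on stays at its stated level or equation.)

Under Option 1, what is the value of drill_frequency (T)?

3148

Option 1 (F := 118, W := 174):
  Y = 111
  W = 174
  F = 118
  L = 43 − 111 − 174 − 2·118 = -478
  T = 124 + 3·174 + 5·118 − 4·(-478) = 3148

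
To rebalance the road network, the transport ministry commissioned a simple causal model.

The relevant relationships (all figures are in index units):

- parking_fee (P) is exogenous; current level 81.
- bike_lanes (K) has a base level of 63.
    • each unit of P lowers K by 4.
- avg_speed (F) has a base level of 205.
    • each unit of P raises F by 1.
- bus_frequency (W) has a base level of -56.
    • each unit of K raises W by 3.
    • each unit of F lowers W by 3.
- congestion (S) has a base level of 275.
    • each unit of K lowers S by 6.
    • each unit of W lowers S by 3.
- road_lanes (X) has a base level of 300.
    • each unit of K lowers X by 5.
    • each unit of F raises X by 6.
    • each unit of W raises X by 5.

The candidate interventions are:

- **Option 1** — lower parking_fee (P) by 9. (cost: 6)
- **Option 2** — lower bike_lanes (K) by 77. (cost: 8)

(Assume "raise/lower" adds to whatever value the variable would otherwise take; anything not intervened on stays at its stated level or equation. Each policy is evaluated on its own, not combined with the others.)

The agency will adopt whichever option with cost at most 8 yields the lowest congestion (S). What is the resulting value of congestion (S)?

Option 1 (P − 9):
  P = 81 − 9 = 72
  K = 63 − 4·72 = -225
  F = 205 + 72 = 277
  W = -56 + 3·(-225) − 3·277 = -1562
  S = 275 − 6·(-225) − 3·(-1562) = 6311
Option 2 (K − 77):
  P = 81
  K = 63 − 4·81 (−77 from intervention) = -338
  F = 205 + 81 = 286
  W = -56 + 3·(-338) − 3·286 = -1928
  S = 275 − 6·(-338) − 3·(-1928) = 8087
Comparing — Option 1: S=6311, Option 2: S=8087. Lowest is 6311 (Option 1).

6311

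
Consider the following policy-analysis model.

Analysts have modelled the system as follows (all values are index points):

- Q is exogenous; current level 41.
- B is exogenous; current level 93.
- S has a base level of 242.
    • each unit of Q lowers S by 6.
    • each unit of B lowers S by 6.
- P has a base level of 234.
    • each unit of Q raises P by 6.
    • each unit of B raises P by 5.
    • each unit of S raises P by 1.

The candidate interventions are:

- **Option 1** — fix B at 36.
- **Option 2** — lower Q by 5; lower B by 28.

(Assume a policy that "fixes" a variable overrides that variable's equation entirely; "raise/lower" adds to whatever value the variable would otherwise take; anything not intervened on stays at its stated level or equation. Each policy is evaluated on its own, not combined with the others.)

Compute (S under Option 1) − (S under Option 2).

Option 1 (B := 36):
  Q = 41
  B = 36
  S = 242 − 6·41 − 6·36 = -220
Option 2 (Q − 5, B − 28):
  Q = 41 − 5 = 36
  B = 93 − 28 = 65
  S = 242 − 6·36 − 6·65 = -364
S: -220 − (-364) = 144

144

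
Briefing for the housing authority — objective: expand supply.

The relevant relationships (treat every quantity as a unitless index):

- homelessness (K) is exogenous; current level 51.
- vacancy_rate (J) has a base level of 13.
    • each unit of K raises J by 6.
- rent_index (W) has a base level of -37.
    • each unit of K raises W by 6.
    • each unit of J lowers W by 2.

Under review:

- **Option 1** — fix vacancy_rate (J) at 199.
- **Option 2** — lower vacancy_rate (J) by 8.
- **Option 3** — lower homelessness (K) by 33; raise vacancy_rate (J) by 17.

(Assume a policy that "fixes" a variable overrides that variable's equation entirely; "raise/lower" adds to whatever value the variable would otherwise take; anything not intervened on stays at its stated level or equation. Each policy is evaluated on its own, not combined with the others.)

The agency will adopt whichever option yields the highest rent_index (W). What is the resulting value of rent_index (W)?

-129

Option 1 (J := 199):
  K = 51
  J = 199
  W = -37 + 6·51 − 2·199 = -129
Option 2 (J − 8):
  K = 51
  J = 13 + 6·51 (−8 from intervention) = 311
  W = -37 + 6·51 − 2·311 = -353
Option 3 (K − 33, J + 17):
  K = 51 − 33 = 18
  J = 13 + 6·18 (+17 from intervention) = 138
  W = -37 + 6·18 − 2·138 = -205
Comparing — Option 1: W=-129, Option 2: W=-353, Option 3: W=-205. Highest is -129 (Option 1).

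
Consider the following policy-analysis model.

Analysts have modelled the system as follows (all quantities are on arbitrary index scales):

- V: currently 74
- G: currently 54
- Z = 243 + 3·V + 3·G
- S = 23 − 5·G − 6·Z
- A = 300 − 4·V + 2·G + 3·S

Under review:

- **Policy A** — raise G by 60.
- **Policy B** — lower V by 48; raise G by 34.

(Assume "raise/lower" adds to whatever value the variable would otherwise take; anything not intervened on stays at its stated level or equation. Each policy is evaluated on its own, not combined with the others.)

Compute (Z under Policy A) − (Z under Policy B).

Policy A (G + 60):
  V = 74
  G = 54 + 60 = 114
  Z = 243 + 3·74 + 3·114 = 807
Policy B (V − 48, G + 34):
  V = 74 − 48 = 26
  G = 54 + 34 = 88
  Z = 243 + 3·26 + 3·88 = 585
Z: 807 − 585 = 222

222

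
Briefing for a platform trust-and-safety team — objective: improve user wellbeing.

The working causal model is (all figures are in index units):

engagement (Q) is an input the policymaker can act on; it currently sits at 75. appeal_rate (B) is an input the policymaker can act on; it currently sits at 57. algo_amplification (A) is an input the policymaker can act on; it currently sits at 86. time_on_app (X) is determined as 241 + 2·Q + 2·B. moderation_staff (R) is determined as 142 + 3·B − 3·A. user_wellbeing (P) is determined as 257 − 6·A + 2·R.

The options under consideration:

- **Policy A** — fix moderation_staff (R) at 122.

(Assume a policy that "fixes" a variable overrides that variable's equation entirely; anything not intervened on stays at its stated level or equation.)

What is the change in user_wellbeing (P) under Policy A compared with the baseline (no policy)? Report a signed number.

134

Baseline:
  B = 57
  A = 86
  R = 142 + 3·57 − 3·86 = 55
  P = 257 − 6·86 + 2·55 = -149
Policy A (R := 122):
  B = 57
  A = 86
  R = 122
  P = 257 − 6·86 + 2·122 = -15
Change in P: -15 − (-149) = 134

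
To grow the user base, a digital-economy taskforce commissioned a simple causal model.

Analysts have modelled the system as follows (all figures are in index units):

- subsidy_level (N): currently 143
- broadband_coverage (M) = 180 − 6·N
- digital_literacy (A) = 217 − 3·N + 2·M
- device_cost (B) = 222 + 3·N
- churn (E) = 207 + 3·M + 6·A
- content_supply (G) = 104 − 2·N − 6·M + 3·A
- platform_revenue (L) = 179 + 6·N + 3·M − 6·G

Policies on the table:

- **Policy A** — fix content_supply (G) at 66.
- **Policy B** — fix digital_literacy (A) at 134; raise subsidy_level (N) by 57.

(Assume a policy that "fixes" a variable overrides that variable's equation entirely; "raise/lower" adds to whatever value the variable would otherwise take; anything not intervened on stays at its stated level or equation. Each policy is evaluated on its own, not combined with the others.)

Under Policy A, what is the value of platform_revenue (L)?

-1393

Policy A (G := 66):
  N = 143
  M = 180 − 6·143 = -678
  A = 217 − 3·143 + 2·(-678) = -1568
  G = 66
  L = 179 + 6·143 + 3·(-678) − 6·66 = -1393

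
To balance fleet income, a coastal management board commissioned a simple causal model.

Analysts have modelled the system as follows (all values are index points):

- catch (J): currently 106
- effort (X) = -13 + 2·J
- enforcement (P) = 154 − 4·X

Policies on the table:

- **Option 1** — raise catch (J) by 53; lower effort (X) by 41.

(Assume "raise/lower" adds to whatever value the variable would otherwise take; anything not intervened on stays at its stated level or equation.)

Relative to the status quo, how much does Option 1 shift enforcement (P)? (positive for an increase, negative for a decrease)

-260

Baseline:
  J = 106
  X = -13 + 2·106 = 199
  P = 154 − 4·199 = -642
Option 1 (J + 53, X − 41):
  J = 106 + 53 = 159
  X = -13 + 2·159 (−41 from intervention) = 264
  P = 154 − 4·264 = -902
Change in P: -902 − (-642) = -260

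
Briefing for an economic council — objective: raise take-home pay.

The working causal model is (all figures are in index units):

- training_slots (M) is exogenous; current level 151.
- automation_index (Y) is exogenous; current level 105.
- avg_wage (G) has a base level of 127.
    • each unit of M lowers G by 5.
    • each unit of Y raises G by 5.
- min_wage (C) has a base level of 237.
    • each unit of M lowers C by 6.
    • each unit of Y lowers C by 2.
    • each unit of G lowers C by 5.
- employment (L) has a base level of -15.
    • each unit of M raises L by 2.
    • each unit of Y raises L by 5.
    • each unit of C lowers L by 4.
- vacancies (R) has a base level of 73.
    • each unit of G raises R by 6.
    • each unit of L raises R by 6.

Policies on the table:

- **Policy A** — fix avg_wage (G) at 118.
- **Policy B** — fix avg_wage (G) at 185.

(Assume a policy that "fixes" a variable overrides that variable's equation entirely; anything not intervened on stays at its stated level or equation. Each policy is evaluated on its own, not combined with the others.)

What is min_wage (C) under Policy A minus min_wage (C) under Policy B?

Policy A (G := 118):
  M = 151
  Y = 105
  G = 118
  C = 237 − 6·151 − 2·105 − 5·118 = -1469
Policy B (G := 185):
  M = 151
  Y = 105
  G = 185
  C = 237 − 6·151 − 2·105 − 5·185 = -1804
C: -1469 − (-1804) = 335

335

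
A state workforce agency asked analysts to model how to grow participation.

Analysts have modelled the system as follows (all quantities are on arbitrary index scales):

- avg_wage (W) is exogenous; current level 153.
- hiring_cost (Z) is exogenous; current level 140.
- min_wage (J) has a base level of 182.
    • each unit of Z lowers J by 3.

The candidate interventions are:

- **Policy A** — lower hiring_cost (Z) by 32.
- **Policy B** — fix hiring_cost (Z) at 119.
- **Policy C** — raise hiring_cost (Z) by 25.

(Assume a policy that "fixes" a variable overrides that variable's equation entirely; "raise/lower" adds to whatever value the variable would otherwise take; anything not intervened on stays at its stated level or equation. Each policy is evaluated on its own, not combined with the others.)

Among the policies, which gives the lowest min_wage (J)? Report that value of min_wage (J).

Policy A (Z − 32):
  Z = 140 − 32 = 108
  J = 182 − 3·108 = -142
Policy B (Z := 119):
  Z = 119
  J = 182 − 3·119 = -175
Policy C (Z + 25):
  Z = 140 + 25 = 165
  J = 182 − 3·165 = -313
Comparing — Policy A: J=-142, Policy B: J=-175, Policy C: J=-313. Lowest is -313 (Policy C).

-313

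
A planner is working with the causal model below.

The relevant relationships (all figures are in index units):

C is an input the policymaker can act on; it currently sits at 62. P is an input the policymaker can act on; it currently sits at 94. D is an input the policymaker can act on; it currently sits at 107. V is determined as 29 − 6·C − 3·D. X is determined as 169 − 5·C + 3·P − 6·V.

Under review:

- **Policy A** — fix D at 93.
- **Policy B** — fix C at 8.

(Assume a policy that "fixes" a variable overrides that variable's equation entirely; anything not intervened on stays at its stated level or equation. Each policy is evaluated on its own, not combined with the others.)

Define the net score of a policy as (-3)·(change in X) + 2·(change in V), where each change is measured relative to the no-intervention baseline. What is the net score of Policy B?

5670

Baseline:
  C = 62
  P = 94
  D = 107
  V = 29 − 6·62 − 3·107 = -664
  X = 169 − 5·62 + 3·94 − 6·(-664) = 4125
Policy B (C := 8):
  C = 8
  P = 94
  D = 107
  V = 29 − 6·8 − 3·107 = -340
  X = 169 − 5·8 + 3·94 − 6·(-340) = 2451
ΔX = 2451 − 4125 = -1674; ΔV = -340 − (-664) = 324
Score = (-3)·(-1674) + 2·324 = 5670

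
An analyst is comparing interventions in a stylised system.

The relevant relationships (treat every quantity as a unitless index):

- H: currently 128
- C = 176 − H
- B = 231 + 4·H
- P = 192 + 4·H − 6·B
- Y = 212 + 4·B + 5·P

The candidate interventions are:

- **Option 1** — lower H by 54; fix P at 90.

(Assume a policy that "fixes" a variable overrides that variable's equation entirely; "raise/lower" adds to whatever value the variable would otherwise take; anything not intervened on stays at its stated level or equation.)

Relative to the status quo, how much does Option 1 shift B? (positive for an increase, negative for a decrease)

-216

Baseline:
  H = 128
  B = 231 + 4·128 = 743
Option 1 (H − 54, P := 90):
  H = 128 − 54 = 74
  B = 231 + 4·74 = 527
Change in B: 527 − 743 = -216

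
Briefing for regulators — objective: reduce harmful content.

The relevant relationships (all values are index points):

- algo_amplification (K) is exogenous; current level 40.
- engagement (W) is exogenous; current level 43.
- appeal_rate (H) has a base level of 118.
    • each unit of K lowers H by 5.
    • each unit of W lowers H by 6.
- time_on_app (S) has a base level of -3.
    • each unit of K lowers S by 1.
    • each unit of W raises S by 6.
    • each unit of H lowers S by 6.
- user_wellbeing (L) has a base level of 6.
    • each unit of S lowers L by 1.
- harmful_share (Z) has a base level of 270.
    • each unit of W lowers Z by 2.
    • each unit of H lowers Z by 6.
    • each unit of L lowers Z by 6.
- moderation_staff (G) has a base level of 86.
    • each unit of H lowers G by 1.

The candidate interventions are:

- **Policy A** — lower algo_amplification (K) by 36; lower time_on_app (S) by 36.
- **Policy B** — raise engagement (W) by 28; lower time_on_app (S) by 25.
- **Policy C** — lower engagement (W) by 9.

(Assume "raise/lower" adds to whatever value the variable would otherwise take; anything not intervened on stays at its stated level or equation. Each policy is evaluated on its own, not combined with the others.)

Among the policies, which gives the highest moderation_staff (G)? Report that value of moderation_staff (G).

Policy A (K − 36, S − 36):
  K = 40 − 36 = 4
  W = 43
  H = 118 − 5·4 − 6·43 = -160
  G = 86 − (-160) = 246
Policy B (W + 28, S − 25):
  K = 40
  W = 43 + 28 = 71
  H = 118 − 5·40 − 6·71 = -508
  G = 86 − (-508) = 594
Policy C (W − 9):
  K = 40
  W = 43 − 9 = 34
  H = 118 − 5·40 − 6·34 = -286
  G = 86 − (-286) = 372
Comparing — Policy A: G=246, Policy B: G=594, Policy C: G=372. Highest is 594 (Policy B).

594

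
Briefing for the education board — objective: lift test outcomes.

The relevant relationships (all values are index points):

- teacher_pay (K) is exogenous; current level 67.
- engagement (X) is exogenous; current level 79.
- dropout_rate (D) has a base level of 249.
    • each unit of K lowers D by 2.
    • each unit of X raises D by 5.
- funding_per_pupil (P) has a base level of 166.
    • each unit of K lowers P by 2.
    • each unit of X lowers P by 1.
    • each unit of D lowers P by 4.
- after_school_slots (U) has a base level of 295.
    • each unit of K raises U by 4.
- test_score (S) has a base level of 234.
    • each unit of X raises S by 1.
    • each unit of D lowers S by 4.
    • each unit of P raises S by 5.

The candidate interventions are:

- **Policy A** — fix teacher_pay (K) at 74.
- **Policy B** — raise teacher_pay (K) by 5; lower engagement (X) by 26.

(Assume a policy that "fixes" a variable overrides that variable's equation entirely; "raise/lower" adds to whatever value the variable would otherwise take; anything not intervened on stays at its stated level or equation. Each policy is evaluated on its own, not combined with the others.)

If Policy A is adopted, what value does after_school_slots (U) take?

591

Policy A (K := 74):
  K = 74
  U = 295 + 4·74 = 591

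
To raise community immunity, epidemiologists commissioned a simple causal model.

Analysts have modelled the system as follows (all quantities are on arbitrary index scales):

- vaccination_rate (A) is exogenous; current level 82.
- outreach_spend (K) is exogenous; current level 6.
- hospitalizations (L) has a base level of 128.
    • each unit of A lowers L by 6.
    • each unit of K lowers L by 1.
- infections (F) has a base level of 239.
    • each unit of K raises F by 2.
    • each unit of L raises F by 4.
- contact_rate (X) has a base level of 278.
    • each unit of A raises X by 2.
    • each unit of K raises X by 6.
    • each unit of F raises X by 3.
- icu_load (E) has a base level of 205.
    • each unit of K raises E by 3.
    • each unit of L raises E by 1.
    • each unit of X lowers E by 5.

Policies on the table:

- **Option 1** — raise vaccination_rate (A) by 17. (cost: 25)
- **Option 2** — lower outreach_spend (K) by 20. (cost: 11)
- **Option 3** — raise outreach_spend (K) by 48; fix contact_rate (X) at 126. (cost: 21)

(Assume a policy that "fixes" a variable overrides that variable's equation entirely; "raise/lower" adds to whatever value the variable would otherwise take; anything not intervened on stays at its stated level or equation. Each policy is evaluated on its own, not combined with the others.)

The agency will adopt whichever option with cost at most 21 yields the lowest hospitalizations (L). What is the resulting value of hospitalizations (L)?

Option 2 (K − 20):
  A = 82
  K = 6 − 20 = -14
  L = 128 − 6·82 − (-14) = -350
Option 3 (K + 48, X := 126):
  A = 82
  K = 6 + 48 = 54
  L = 128 − 6·82 − 54 = -418
Comparing — Option 2: L=-350, Option 3: L=-418. Lowest is -418 (Option 3).

-418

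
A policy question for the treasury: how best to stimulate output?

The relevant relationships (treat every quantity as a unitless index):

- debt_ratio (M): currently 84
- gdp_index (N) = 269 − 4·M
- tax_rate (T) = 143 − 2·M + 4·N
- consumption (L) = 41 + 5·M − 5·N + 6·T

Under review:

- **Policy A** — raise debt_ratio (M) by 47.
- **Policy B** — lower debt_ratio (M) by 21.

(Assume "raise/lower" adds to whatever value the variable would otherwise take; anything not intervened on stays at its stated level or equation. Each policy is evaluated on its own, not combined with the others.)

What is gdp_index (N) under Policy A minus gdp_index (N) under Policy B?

-272

Policy A (M + 47):
  M = 84 + 47 = 131
  N = 269 − 4·131 = -255
Policy B (M − 21):
  M = 84 − 21 = 63
  N = 269 − 4·63 = 17
N: -255 − 17 = -272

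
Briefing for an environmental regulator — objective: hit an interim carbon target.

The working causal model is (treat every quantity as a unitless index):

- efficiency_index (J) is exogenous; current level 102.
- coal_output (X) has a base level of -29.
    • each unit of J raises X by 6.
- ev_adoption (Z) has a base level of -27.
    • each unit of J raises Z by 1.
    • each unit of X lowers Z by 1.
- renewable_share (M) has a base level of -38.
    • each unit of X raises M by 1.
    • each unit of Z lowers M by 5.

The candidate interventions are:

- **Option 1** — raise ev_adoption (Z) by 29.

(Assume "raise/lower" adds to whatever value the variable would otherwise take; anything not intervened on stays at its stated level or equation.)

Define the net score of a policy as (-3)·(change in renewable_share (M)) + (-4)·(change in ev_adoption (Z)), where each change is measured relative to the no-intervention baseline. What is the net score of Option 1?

Baseline:
  J = 102
  X = -29 + 6·102 = 583
  Z = -27 + 102 − 583 = -508
  M = -38 + 583 − 5·(-508) = 3085
Option 1 (Z + 29):
  J = 102
  X = -29 + 6·102 = 583
  Z = -27 + 102 − 583 (+29 from intervention) = -479
  M = -38 + 583 − 5·(-479) = 2940
ΔM = 2940 − 3085 = -145; ΔZ = -479 − (-508) = 29
Score = (-3)·(-145) + (-4)·29 = 319

319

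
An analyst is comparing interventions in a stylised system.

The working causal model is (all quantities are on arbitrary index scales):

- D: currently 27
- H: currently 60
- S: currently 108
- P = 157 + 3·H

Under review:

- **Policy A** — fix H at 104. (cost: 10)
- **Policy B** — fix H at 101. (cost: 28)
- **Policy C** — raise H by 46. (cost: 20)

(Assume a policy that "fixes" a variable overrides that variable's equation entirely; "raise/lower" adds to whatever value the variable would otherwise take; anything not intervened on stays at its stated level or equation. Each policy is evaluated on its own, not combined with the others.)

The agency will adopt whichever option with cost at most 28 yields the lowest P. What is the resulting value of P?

460

Policy A (H := 104):
  H = 104
  P = 157 + 3·104 = 469
Policy B (H := 101):
  H = 101
  P = 157 + 3·101 = 460
Policy C (H + 46):
  H = 60 + 46 = 106
  P = 157 + 3·106 = 475
Comparing — Policy A: P=469, Policy B: P=460, Policy C: P=475. Lowest is 460 (Policy B).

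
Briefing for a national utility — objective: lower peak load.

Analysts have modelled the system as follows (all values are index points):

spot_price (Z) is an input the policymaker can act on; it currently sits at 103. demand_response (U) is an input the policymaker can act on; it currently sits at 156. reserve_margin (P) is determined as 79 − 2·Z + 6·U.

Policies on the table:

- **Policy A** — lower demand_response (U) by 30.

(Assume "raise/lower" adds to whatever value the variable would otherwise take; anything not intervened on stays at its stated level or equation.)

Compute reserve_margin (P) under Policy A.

Policy A (U − 30):
  Z = 103
  U = 156 − 30 = 126
  P = 79 − 2·103 + 6·126 = 629

629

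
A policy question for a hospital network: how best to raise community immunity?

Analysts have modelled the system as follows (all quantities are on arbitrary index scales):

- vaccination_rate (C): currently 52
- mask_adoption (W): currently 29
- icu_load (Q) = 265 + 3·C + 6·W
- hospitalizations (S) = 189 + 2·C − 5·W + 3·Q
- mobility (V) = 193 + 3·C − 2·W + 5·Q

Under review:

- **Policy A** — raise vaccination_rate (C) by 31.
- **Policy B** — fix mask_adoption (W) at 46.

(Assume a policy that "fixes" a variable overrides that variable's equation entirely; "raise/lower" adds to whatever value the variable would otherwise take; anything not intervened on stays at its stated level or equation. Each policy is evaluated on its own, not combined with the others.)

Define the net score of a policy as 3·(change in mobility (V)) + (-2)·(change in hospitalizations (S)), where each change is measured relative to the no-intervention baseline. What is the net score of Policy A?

992

Baseline:
  C = 52
  W = 29
  Q = 265 + 3·52 + 6·29 = 595
  S = 189 + 2·52 − 5·29 + 3·595 = 1933
  V = 193 + 3·52 − 2·29 + 5·595 = 3266
Policy A (C + 31):
  C = 52 + 31 = 83
  W = 29
  Q = 265 + 3·83 + 6·29 = 688
  S = 189 + 2·83 − 5·29 + 3·688 = 2274
  V = 193 + 3·83 − 2·29 + 5·688 = 3824
ΔV = 3824 − 3266 = 558; ΔS = 2274 − 1933 = 341
Score = 3·558 + (-2)·341 = 992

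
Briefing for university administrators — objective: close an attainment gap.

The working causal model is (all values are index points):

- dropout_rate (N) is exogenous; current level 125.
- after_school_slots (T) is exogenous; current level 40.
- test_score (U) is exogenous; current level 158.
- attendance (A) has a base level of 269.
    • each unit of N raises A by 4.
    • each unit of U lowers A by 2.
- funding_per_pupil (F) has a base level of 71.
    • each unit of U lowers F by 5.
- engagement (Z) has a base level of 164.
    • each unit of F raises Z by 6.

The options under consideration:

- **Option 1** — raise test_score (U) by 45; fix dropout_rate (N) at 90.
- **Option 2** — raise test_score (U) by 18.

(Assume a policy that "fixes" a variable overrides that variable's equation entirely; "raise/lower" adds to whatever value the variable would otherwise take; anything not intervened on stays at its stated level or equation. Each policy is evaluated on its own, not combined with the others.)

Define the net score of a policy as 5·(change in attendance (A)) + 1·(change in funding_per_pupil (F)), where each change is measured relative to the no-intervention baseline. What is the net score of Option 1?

-1375

Baseline:
  N = 125
  U = 158
  A = 269 + 4·125 − 2·158 = 453
  F = 71 − 5·158 = -719
Option 1 (U + 45, N := 90):
  N = 90
  U = 158 + 45 = 203
  A = 269 + 4·90 − 2·203 = 223
  F = 71 − 5·203 = -944
ΔA = 223 − 453 = -230; ΔF = -944 − (-719) = -225
Score = 5·(-230) + 1·(-225) = -1375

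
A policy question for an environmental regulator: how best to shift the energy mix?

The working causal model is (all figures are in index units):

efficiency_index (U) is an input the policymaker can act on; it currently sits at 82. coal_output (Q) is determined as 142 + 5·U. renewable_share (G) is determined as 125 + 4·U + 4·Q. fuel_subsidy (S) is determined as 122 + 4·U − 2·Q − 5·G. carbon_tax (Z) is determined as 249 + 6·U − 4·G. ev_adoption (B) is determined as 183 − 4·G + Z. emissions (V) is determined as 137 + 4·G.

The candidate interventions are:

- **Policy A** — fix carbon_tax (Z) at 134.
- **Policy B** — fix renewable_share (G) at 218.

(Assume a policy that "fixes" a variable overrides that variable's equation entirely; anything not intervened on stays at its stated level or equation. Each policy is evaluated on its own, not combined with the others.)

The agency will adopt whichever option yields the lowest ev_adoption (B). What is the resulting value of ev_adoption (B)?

Policy A (Z := 134):
  U = 82
  Q = 142 + 5·82 = 552
  G = 125 + 4·82 + 4·552 = 2661
  Z = 134
  B = 183 − 4·2661 + 134 = -10327
Policy B (G := 218):
  U = 82
  Q = 142 + 5·82 = 552
  G = 218
  Z = 249 + 6·82 − 4·218 = -131
  B = 183 − 4·218 + (-131) = -820
Comparing — Policy A: B=-10327, Policy B: B=-820. Lowest is -10327 (Policy A).

-10327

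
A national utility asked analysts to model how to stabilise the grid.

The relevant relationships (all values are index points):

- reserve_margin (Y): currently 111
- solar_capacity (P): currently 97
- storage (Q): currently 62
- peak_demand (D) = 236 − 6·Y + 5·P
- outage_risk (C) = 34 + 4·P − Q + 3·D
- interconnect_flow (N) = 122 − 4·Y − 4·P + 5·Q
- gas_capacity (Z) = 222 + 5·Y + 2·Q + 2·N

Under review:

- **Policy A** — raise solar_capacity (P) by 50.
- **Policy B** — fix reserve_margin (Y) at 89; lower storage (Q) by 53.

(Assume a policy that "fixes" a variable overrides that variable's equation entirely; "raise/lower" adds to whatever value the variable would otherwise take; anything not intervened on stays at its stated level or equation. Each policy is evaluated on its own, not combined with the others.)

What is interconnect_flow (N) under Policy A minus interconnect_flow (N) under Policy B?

-23

Policy A (P + 50):
  Y = 111
  P = 97 + 50 = 147
  Q = 62
  N = 122 − 4·111 − 4·147 + 5·62 = -600
Policy B (Y := 89, Q − 53):
  Y = 89
  P = 97
  Q = 62 − 53 = 9
  N = 122 − 4·89 − 4·97 + 5·9 = -577
N: -600 − (-577) = -23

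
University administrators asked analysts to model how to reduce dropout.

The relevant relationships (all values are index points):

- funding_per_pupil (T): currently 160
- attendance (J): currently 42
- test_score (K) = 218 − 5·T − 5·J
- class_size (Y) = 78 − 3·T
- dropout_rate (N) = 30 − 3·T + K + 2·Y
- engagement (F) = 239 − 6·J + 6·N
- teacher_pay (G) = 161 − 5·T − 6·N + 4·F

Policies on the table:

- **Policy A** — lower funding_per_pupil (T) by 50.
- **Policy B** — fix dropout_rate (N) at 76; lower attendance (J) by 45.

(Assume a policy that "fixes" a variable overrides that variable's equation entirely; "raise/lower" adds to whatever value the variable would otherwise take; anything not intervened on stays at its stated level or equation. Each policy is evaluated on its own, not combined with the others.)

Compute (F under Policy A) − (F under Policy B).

Policy A (T − 50):
  T = 160 − 50 = 110
  J = 42
  K = 218 − 5·110 − 5·42 = -542
  Y = 78 − 3·110 = -252
  N = 30 − 3·110 + (-542) + 2·(-252) = -1346
  F = 239 − 6·42 + 6·(-1346) = -8089
Policy B (N := 76, J − 45):
  T = 160
  J = 42 − 45 = -3
  K = 218 − 5·160 − 5·(-3) = -567
  Y = 78 − 3·160 = -402
  N = 76
  F = 239 − 6·(-3) + 6·76 = 713
F: -8089 − 713 = -8802

-8802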